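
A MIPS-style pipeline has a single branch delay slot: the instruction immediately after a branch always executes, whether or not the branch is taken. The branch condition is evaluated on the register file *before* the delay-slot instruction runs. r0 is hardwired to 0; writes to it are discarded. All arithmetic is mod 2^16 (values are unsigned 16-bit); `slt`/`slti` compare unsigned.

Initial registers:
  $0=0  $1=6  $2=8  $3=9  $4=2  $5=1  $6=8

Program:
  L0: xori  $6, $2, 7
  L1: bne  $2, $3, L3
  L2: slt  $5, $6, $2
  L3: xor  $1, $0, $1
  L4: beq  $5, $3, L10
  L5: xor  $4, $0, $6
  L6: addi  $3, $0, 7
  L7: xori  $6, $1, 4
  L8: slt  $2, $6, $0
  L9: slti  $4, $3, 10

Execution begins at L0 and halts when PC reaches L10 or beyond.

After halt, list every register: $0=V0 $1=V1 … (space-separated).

$0=0 $1=6 $2=0 $3=7 $4=1 $5=0 $6=2

PC=0  xori  $6, $2, 7        | $0=0 $1=6 $2=8 $3=9 $4=2 $5=1 $6=15
PC=1  bne  $2, $3, L3        | $0=0 $1=6 $2=8 $3=9 $4=2 $5=1 $6=15  [TAKEN]
PC=2  slt  $5, $6, $2        | $0=0 $1=6 $2=8 $3=9 $4=2 $5=0 $6=15
PC=3  xor  $1, $0, $1        | $0=0 $1=6 $2=8 $3=9 $4=2 $5=0 $6=15
PC=4  beq  $5, $3, L10       | $0=0 $1=6 $2=8 $3=9 $4=2 $5=0 $6=15  [not taken]
PC=5  xor  $4, $0, $6        | $0=0 $1=6 $2=8 $3=9 $4=15 $5=0 $6=15
PC=6  addi  $3, $0, 7        | $0=0 $1=6 $2=8 $3=7 $4=15 $5=0 $6=15
PC=7  xori  $6, $1, 4        | $0=0 $1=6 $2=8 $3=7 $4=15 $5=0 $6=2
PC=8  slt  $2, $6, $0        | $0=0 $1=6 $2=0 $3=7 $4=15 $5=0 $6=2
PC=9  slti  $4, $3, 10       | $0=0 $1=6 $2=0 $3=7 $4=1 $5=0 $6=2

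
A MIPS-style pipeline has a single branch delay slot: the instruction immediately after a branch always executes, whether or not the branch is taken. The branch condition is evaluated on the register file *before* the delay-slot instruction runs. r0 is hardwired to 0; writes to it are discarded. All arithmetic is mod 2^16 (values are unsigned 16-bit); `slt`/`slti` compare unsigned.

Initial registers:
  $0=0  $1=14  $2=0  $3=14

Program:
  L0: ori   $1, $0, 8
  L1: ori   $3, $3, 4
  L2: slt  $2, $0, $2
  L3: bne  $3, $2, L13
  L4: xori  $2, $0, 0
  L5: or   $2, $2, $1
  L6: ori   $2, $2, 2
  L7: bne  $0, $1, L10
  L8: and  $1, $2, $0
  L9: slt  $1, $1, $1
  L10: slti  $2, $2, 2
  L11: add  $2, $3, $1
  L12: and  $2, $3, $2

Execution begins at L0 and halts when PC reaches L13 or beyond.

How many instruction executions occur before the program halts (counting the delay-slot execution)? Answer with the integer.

PC=0  ori   $1, $0, 8        | $0=0 $1=8 $2=0 $3=14
PC=1  ori   $3, $3, 4        | $0=0 $1=8 $2=0 $3=14
PC=2  slt  $2, $0, $2        | $0=0 $1=8 $2=0 $3=14
PC=3  bne  $3, $2, L13       | $0=0 $1=8 $2=0 $3=14  [TAKEN]
PC=4  xori  $2, $0, 0        | $0=0 $1=8 $2=0 $3=14

5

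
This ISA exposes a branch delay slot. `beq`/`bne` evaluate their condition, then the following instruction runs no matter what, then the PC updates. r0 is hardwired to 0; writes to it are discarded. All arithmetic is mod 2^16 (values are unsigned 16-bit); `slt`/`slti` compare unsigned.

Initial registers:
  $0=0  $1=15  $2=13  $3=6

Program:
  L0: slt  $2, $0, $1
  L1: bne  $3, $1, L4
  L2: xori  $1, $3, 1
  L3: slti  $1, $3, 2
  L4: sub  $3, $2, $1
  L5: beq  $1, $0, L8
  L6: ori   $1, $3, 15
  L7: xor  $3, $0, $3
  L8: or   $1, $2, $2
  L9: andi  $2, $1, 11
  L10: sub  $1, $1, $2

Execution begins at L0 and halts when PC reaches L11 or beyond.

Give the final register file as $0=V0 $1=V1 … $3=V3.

$0=0 $1=0 $2=1 $3=65530

PC=0  slt  $2, $0, $1        | $0=0 $1=15 $2=1 $3=6
PC=1  bne  $3, $1, L4        | $0=0 $1=15 $2=1 $3=6  [TAKEN]
PC=2  xori  $1, $3, 1        | $0=0 $1=7 $2=1 $3=6
PC=4  sub  $3, $2, $1        | $0=0 $1=7 $2=1 $3=65530
PC=5  beq  $1, $0, L8        | $0=0 $1=7 $2=1 $3=65530  [not taken]
PC=6  ori   $1, $3, 15       | $0=0 $1=65535 $2=1 $3=65530
PC=7  xor  $3, $0, $3        | $0=0 $1=65535 $2=1 $3=65530
PC=8  or   $1, $2, $2        | $0=0 $1=1 $2=1 $3=65530
PC=9  andi  $2, $1, 11       | $0=0 $1=1 $2=1 $3=65530
PC=10 sub  $1, $1, $2        | $0=0 $1=0 $2=1 $3=65530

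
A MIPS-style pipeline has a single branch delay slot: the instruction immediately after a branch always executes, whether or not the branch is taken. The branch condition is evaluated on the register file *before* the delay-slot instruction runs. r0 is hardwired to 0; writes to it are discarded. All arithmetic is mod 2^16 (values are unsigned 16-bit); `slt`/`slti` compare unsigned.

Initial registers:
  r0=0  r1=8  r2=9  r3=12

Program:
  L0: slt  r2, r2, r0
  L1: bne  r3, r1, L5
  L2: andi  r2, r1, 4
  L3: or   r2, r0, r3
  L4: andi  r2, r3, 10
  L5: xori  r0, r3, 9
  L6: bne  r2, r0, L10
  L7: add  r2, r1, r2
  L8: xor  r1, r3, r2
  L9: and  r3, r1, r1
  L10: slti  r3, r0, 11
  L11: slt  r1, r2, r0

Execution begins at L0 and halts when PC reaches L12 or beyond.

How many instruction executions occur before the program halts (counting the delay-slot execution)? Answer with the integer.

[0] slt  r2, r2, r0  →  {r0:0, r1:8, r2:0, r3:12}
[1] bne  r3, r1, L5  →  {r0:0, r1:8, r2:0, r3:12}  ⟨branch taken⟩
[2] andi  r2, r1, 4  →  {r0:0, r1:8, r2:0, r3:12}
[5] xori  r0, r3, 9  →  {r0:0, r1:8, r2:0, r3:12}
[6] bne  r2, r0, L10  →  {r0:0, r1:8, r2:0, r3:12}  ⟨branch fallthrough⟩
[7] add  r2, r1, r2  →  {r0:0, r1:8, r2:8, r3:12}
[8] xor  r1, r3, r2  →  {r0:0, r1:4, r2:8, r3:12}
[9] and  r3, r1, r1  →  {r0:0, r1:4, r2:8, r3:4}
[10] slti  r3, r0, 11  →  {r0:0, r1:4, r2:8, r3:1}
[11] slt  r1, r2, r0  →  {r0:0, r1:0, r2:8, r3:1}

10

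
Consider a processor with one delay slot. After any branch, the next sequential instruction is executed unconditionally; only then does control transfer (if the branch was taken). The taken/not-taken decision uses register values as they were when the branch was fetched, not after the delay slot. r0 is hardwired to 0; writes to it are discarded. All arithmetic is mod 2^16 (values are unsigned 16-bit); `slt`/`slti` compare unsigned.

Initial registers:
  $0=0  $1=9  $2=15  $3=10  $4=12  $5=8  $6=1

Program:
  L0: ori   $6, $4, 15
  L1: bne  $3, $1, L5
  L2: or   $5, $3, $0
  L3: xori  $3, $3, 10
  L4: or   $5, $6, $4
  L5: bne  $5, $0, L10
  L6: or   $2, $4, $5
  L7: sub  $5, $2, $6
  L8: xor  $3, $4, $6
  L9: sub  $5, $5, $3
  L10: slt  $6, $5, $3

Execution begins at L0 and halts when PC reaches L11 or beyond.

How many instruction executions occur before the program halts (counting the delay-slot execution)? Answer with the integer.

  step pc=0: ori   $6, $4, 15  regs=(0,9,15,10,12,8,15)
  step pc=1: bne  $3, $1, L5  cond=T  regs=(0,9,15,10,12,8,15)
  step pc=2: or   $5, $3, $0  regs=(0,9,15,10,12,10,15)
  step pc=5: bne  $5, $0, L10  cond=T  regs=(0,9,15,10,12,10,15)
  step pc=6: or   $2, $4, $5  regs=(0,9,14,10,12,10,15)
  step pc=10: slt  $6, $5, $3  regs=(0,9,14,10,12,10,0)

6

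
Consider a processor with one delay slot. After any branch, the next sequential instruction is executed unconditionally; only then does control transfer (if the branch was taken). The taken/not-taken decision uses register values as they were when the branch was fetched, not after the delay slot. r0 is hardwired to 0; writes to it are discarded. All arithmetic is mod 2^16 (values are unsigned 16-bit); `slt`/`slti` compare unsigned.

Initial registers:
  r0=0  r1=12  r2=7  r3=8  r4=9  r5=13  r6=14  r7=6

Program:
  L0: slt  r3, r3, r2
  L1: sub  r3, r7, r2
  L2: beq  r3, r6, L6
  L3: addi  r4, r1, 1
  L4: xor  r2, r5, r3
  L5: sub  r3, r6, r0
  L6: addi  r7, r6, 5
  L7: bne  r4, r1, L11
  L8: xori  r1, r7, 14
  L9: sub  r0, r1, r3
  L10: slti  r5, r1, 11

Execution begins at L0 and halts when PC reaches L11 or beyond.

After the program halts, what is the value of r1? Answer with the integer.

29

[0] slt  r3, r3, r2  →  {r0:0, r1:12, r2:7, r3:0, r4:9, r5:13, r6:14, r7:6}
[1] sub  r3, r7, r2  →  {r0:0, r1:12, r2:7, r3:65535, r4:9, r5:13, r6:14, r7:6}
[2] beq  r3, r6, L6  →  {r0:0, r1:12, r2:7, r3:65535, r4:9, r5:13, r6:14, r7:6}  ⟨branch fallthrough⟩
[3] addi  r4, r1, 1  →  {r0:0, r1:12, r2:7, r3:65535, r4:13, r5:13, r6:14, r7:6}
[4] xor  r2, r5, r3  →  {r0:0, r1:12, r2:65522, r3:65535, r4:13, r5:13, r6:14, r7:6}
[5] sub  r3, r6, r0  →  {r0:0, r1:12, r2:65522, r3:14, r4:13, r5:13, r6:14, r7:6}
[6] addi  r7, r6, 5  →  {r0:0, r1:12, r2:65522, r3:14, r4:13, r5:13, r6:14, r7:19}
[7] bne  r4, r1, L11  →  {r0:0, r1:12, r2:65522, r3:14, r4:13, r5:13, r6:14, r7:19}  ⟨branch taken⟩
[8] xori  r1, r7, 14  →  {r0:0, r1:29, r2:65522, r3:14, r4:13, r5:13, r6:14, r7:19}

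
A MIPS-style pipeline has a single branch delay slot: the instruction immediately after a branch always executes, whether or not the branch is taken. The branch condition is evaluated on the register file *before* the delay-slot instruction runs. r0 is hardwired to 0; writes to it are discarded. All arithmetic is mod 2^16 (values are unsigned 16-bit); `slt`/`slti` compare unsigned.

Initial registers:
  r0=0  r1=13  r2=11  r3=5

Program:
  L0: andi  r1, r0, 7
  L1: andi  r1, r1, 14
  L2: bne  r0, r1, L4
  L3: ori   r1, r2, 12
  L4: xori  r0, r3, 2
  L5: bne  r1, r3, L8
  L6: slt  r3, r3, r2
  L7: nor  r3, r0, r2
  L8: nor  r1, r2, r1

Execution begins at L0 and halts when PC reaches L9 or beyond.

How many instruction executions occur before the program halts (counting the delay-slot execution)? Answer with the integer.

#0 andi  r1, r0, 7 ; 0/0/11/5
#1 andi  r1, r1, 14 ; 0/0/11/5
#2 bne  r0, r1, L4 ; 0/0/11/5 ; →fallthru
#3 ori   r1, r2, 12 ; 0/15/11/5
#4 xori  r0, r3, 2 ; 0/15/11/5
#5 bne  r1, r3, L8 ; 0/15/11/5 ; →target
#6 slt  r3, r3, r2 ; 0/15/11/1
#8 nor  r1, r2, r1 ; 0/65520/11/1

8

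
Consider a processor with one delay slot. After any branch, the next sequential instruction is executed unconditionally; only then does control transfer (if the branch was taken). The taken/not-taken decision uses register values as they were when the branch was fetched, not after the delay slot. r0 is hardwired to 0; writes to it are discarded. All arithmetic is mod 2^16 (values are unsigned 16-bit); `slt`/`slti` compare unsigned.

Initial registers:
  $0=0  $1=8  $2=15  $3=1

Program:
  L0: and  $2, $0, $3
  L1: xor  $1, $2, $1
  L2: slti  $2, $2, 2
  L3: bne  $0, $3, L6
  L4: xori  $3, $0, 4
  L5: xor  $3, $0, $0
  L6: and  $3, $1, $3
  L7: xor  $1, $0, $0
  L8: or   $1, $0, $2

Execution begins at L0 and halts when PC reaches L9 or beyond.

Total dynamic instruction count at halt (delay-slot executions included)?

  step pc=0: and  $2, $0, $3  regs=(0,8,0,1)
  step pc=1: xor  $1, $2, $1  regs=(0,8,0,1)
  step pc=2: slti  $2, $2, 2  regs=(0,8,1,1)
  step pc=3: bne  $0, $3, L6  cond=T  regs=(0,8,1,1)
  step pc=4: xori  $3, $0, 4  regs=(0,8,1,4)
  step pc=6: and  $3, $1, $3  regs=(0,8,1,0)
  step pc=7: xor  $1, $0, $0  regs=(0,0,1,0)
  step pc=8: or   $1, $0, $2  regs=(0,1,1,0)

8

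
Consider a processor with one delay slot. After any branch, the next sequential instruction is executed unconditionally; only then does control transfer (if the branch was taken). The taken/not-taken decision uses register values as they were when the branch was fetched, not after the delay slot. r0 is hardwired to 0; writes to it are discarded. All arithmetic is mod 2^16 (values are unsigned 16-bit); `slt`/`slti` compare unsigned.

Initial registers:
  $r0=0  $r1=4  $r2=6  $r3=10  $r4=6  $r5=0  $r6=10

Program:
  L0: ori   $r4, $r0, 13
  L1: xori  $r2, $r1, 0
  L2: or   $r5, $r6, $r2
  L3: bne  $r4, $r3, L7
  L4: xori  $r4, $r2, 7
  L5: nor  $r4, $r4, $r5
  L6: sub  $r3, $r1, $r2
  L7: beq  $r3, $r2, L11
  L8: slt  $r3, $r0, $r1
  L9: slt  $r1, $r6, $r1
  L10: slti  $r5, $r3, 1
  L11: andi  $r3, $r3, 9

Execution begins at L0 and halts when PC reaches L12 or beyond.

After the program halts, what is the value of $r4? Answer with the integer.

3

#0 ori   $r4, $r0, 13 ; 0/4/6/10/13/0/10
#1 xori  $r2, $r1, 0 ; 0/4/4/10/13/0/10
#2 or   $r5, $r6, $r2 ; 0/4/4/10/13/14/10
#3 bne  $r4, $r3, L7 ; 0/4/4/10/13/14/10 ; →target
#4 xori  $r4, $r2, 7 ; 0/4/4/10/3/14/10
#7 beq  $r3, $r2, L11 ; 0/4/4/10/3/14/10 ; →fallthru
#8 slt  $r3, $r0, $r1 ; 0/4/4/1/3/14/10
#9 slt  $r1, $r6, $r1 ; 0/0/4/1/3/14/10
#10 slti  $r5, $r3, 1 ; 0/0/4/1/3/0/10
#11 andi  $r3, $r3, 9 ; 0/0/4/1/3/0/10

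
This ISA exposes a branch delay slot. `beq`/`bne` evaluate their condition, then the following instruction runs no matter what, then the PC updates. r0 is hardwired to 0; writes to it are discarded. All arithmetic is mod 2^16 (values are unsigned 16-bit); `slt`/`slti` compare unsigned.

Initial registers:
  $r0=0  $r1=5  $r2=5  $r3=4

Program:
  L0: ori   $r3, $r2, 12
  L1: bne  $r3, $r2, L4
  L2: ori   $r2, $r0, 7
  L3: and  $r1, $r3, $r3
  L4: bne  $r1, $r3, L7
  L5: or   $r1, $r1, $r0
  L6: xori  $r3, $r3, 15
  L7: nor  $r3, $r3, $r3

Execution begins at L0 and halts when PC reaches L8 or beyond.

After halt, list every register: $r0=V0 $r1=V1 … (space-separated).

$r0=0 $r1=5 $r2=7 $r3=65522

[0] ori   $r3, $r2, 12  →  {$r0:0, $r1:5, $r2:5, $r3:13}
[1] bne  $r3, $r2, L4  →  {$r0:0, $r1:5, $r2:5, $r3:13}  ⟨branch taken⟩
[2] ori   $r2, $r0, 7  →  {$r0:0, $r1:5, $r2:7, $r3:13}
[4] bne  $r1, $r3, L7  →  {$r0:0, $r1:5, $r2:7, $r3:13}  ⟨branch taken⟩
[5] or   $r1, $r1, $r0  →  {$r0:0, $r1:5, $r2:7, $r3:13}
[7] nor  $r3, $r3, $r3  →  {$r0:0, $r1:5, $r2:7, $r3:65522}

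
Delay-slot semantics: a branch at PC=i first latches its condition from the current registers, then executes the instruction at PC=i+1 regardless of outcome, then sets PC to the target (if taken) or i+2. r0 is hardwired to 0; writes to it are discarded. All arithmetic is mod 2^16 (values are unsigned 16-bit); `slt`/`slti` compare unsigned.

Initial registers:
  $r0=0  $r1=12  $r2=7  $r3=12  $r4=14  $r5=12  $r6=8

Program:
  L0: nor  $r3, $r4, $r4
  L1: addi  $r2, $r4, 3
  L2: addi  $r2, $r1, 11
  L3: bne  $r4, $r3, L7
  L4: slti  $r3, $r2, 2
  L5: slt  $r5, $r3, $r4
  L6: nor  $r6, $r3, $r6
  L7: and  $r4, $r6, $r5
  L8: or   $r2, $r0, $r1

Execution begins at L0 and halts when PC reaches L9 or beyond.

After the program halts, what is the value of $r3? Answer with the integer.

[0] nor  $r3, $r4, $r4  →  {$r0:0, $r1:12, $r2:7, $r3:65521, $r4:14, $r5:12, $r6:8}
[1] addi  $r2, $r4, 3  →  {$r0:0, $r1:12, $r2:17, $r3:65521, $r4:14, $r5:12, $r6:8}
[2] addi  $r2, $r1, 11  →  {$r0:0, $r1:12, $r2:23, $r3:65521, $r4:14, $r5:12, $r6:8}
[3] bne  $r4, $r3, L7  →  {$r0:0, $r1:12, $r2:23, $r3:65521, $r4:14, $r5:12, $r6:8}  ⟨branch taken⟩
[4] slti  $r3, $r2, 2  →  {$r0:0, $r1:12, $r2:23, $r3:0, $r4:14, $r5:12, $r6:8}
[7] and  $r4, $r6, $r5  →  {$r0:0, $r1:12, $r2:23, $r3:0, $r4:8, $r5:12, $r6:8}
[8] or   $r2, $r0, $r1  →  {$r0:0, $r1:12, $r2:12, $r3:0, $r4:8, $r5:12, $r6:8}

0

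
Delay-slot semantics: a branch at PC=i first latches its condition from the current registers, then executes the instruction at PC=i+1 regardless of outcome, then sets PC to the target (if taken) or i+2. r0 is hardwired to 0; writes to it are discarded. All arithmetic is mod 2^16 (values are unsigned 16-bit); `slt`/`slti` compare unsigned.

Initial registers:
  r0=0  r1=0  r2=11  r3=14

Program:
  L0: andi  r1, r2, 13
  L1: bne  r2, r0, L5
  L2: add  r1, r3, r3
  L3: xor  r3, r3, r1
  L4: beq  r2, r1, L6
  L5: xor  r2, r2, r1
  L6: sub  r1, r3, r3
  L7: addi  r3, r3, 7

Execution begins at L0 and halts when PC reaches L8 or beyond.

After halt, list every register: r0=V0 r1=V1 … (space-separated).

  step pc=0: andi  r1, r2, 13  regs=(0,9,11,14)
  step pc=1: bne  r2, r0, L5  cond=T  regs=(0,9,11,14)
  step pc=2: add  r1, r3, r3  regs=(0,28,11,14)
  step pc=5: xor  r2, r2, r1  regs=(0,28,23,14)
  step pc=6: sub  r1, r3, r3  regs=(0,0,23,14)
  step pc=7: addi  r3, r3, 7  regs=(0,0,23,21)

r0=0 r1=0 r2=23 r3=21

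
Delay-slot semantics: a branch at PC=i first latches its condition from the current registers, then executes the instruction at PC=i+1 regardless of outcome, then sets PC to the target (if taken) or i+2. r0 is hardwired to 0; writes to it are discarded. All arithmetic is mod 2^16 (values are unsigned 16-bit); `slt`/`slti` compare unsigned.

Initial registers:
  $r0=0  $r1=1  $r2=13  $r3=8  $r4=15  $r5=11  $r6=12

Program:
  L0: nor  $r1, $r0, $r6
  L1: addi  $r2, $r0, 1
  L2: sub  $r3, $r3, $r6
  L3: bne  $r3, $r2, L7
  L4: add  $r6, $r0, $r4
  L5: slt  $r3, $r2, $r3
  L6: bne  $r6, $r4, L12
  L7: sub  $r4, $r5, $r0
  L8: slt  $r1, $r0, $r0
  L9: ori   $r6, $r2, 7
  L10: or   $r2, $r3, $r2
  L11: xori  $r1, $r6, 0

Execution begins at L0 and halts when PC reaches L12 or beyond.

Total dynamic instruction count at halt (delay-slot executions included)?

[0] nor  $r1, $r0, $r6  →  {$r0:0, $r1:65523, $r2:13, $r3:8, $r4:15, $r5:11, $r6:12}
[1] addi  $r2, $r0, 1  →  {$r0:0, $r1:65523, $r2:1, $r3:8, $r4:15, $r5:11, $r6:12}
[2] sub  $r3, $r3, $r6  →  {$r0:0, $r1:65523, $r2:1, $r3:65532, $r4:15, $r5:11, $r6:12}
[3] bne  $r3, $r2, L7  →  {$r0:0, $r1:65523, $r2:1, $r3:65532, $r4:15, $r5:11, $r6:12}  ⟨branch taken⟩
[4] add  $r6, $r0, $r4  →  {$r0:0, $r1:65523, $r2:1, $r3:65532, $r4:15, $r5:11, $r6:15}
[7] sub  $r4, $r5, $r0  →  {$r0:0, $r1:65523, $r2:1, $r3:65532, $r4:11, $r5:11, $r6:15}
[8] slt  $r1, $r0, $r0  →  {$r0:0, $r1:0, $r2:1, $r3:65532, $r4:11, $r5:11, $r6:15}
[9] ori   $r6, $r2, 7  →  {$r0:0, $r1:0, $r2:1, $r3:65532, $r4:11, $r5:11, $r6:7}
[10] or   $r2, $r3, $r2  →  {$r0:0, $r1:0, $r2:65533, $r3:65532, $r4:11, $r5:11, $r6:7}
[11] xori  $r1, $r6, 0  →  {$r0:0, $r1:7, $r2:65533, $r3:65532, $r4:11, $r5:11, $r6:7}

10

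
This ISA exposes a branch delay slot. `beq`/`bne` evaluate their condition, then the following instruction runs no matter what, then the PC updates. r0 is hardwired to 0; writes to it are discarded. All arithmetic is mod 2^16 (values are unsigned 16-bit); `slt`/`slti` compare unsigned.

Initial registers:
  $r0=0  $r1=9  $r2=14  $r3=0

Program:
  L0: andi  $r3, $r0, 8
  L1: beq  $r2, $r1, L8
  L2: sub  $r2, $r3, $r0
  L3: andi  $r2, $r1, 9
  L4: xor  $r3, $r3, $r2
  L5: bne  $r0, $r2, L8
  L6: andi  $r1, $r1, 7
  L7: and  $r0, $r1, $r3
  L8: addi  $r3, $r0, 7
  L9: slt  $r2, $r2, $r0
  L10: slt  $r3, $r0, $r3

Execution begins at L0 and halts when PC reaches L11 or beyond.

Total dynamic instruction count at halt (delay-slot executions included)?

[0] andi  $r3, $r0, 8  →  {$r0:0, $r1:9, $r2:14, $r3:0}
[1] beq  $r2, $r1, L8  →  {$r0:0, $r1:9, $r2:14, $r3:0}  ⟨branch fallthrough⟩
[2] sub  $r2, $r3, $r0  →  {$r0:0, $r1:9, $r2:0, $r3:0}
[3] andi  $r2, $r1, 9  →  {$r0:0, $r1:9, $r2:9, $r3:0}
[4] xor  $r3, $r3, $r2  →  {$r0:0, $r1:9, $r2:9, $r3:9}
[5] bne  $r0, $r2, L8  →  {$r0:0, $r1:9, $r2:9, $r3:9}  ⟨branch taken⟩
[6] andi  $r1, $r1, 7  →  {$r0:0, $r1:1, $r2:9, $r3:9}
[8] addi  $r3, $r0, 7  →  {$r0:0, $r1:1, $r2:9, $r3:7}
[9] slt  $r2, $r2, $r0  →  {$r0:0, $r1:1, $r2:0, $r3:7}
[10] slt  $r3, $r0, $r3  →  {$r0:0, $r1:1, $r2:0, $r3:1}

10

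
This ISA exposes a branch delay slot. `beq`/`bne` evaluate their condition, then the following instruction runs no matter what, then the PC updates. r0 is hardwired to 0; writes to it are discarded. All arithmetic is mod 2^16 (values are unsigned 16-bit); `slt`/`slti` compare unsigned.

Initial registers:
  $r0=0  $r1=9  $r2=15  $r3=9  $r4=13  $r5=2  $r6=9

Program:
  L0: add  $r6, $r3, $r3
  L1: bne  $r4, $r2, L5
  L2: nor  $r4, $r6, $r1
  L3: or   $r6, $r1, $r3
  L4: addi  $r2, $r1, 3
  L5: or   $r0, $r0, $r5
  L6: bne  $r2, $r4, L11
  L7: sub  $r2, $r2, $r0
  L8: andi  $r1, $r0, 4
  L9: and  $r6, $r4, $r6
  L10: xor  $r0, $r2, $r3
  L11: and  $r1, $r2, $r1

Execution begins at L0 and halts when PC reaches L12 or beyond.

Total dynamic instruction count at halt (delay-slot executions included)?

7

  step pc=0: add  $r6, $r3, $r3  regs=(0,9,15,9,13,2,18)
  step pc=1: bne  $r4, $r2, L5  cond=T  regs=(0,9,15,9,13,2,18)
  step pc=2: nor  $r4, $r6, $r1  regs=(0,9,15,9,65508,2,18)
  step pc=5: or   $r0, $r0, $r5  regs=(0,9,15,9,65508,2,18)
  step pc=6: bne  $r2, $r4, L11  cond=T  regs=(0,9,15,9,65508,2,18)
  step pc=7: sub  $r2, $r2, $r0  regs=(0,9,15,9,65508,2,18)
  step pc=11: and  $r1, $r2, $r1  regs=(0,9,15,9,65508,2,18)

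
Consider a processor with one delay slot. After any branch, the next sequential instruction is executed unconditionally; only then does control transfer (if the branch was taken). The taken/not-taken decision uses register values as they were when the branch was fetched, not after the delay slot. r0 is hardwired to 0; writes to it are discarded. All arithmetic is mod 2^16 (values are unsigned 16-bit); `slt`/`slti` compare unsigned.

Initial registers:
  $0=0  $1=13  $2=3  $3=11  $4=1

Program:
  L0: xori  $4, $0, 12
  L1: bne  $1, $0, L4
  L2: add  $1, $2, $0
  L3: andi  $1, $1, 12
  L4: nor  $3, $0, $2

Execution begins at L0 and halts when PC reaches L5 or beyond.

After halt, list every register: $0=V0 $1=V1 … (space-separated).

PC=0  xori  $4, $0, 12       | $0=0 $1=13 $2=3 $3=11 $4=12
PC=1  bne  $1, $0, L4        | $0=0 $1=13 $2=3 $3=11 $4=12  [TAKEN]
PC=2  add  $1, $2, $0        | $0=0 $1=3 $2=3 $3=11 $4=12
PC=4  nor  $3, $0, $2        | $0=0 $1=3 $2=3 $3=65532 $4=12

$0=0 $1=3 $2=3 $3=65532 $4=12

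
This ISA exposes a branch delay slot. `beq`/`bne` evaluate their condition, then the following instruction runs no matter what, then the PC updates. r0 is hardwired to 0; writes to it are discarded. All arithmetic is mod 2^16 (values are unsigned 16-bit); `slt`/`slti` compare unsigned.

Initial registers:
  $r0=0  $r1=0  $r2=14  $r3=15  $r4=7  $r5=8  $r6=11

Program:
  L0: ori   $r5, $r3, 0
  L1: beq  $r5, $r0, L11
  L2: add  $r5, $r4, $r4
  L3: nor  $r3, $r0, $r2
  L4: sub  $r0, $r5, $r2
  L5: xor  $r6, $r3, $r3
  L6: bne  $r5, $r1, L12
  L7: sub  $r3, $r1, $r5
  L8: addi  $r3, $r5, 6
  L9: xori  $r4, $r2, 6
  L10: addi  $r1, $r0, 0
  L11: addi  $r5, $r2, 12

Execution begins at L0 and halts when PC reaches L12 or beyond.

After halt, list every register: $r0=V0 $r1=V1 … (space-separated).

[0] ori   $r5, $r3, 0  →  {$r0:0, $r1:0, $r2:14, $r3:15, $r4:7, $r5:15, $r6:11}
[1] beq  $r5, $r0, L11  →  {$r0:0, $r1:0, $r2:14, $r3:15, $r4:7, $r5:15, $r6:11}  ⟨branch fallthrough⟩
[2] add  $r5, $r4, $r4  →  {$r0:0, $r1:0, $r2:14, $r3:15, $r4:7, $r5:14, $r6:11}
[3] nor  $r3, $r0, $r2  →  {$r0:0, $r1:0, $r2:14, $r3:65521, $r4:7, $r5:14, $r6:11}
[4] sub  $r0, $r5, $r2  →  {$r0:0, $r1:0, $r2:14, $r3:65521, $r4:7, $r5:14, $r6:11}
[5] xor  $r6, $r3, $r3  →  {$r0:0, $r1:0, $r2:14, $r3:65521, $r4:7, $r5:14, $r6:0}
[6] bne  $r5, $r1, L12  →  {$r0:0, $r1:0, $r2:14, $r3:65521, $r4:7, $r5:14, $r6:0}  ⟨branch taken⟩
[7] sub  $r3, $r1, $r5  →  {$r0:0, $r1:0, $r2:14, $r3:65522, $r4:7, $r5:14, $r6:0}

$r0=0 $r1=0 $r2=14 $r3=65522 $r4=7 $r5=14 $r6=0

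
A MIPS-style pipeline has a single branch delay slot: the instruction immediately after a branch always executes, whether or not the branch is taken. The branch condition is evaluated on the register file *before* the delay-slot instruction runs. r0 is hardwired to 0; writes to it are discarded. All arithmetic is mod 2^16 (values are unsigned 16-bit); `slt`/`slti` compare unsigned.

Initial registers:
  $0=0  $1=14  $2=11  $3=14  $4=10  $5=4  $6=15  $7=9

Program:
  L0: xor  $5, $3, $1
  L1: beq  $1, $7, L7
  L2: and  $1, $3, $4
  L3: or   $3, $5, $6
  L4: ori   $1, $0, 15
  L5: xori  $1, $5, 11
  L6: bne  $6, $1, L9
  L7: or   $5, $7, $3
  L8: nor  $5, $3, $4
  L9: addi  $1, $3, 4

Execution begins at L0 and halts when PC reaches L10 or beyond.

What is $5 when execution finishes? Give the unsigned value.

15

PC=0  xor  $5, $3, $1        | $0=0 $1=14 $2=11 $3=14 $4=10 $5=0 $6=15 $7=9
PC=1  beq  $1, $7, L7        | $0=0 $1=14 $2=11 $3=14 $4=10 $5=0 $6=15 $7=9  [not taken]
PC=2  and  $1, $3, $4        | $0=0 $1=10 $2=11 $3=14 $4=10 $5=0 $6=15 $7=9
PC=3  or   $3, $5, $6        | $0=0 $1=10 $2=11 $3=15 $4=10 $5=0 $6=15 $7=9
PC=4  ori   $1, $0, 15       | $0=0 $1=15 $2=11 $3=15 $4=10 $5=0 $6=15 $7=9
PC=5  xori  $1, $5, 11       | $0=0 $1=11 $2=11 $3=15 $4=10 $5=0 $6=15 $7=9
PC=6  bne  $6, $1, L9        | $0=0 $1=11 $2=11 $3=15 $4=10 $5=0 $6=15 $7=9  [TAKEN]
PC=7  or   $5, $7, $3        | $0=0 $1=11 $2=11 $3=15 $4=10 $5=15 $6=15 $7=9
PC=9  addi  $1, $3, 4        | $0=0 $1=19 $2=11 $3=15 $4=10 $5=15 $6=15 $7=9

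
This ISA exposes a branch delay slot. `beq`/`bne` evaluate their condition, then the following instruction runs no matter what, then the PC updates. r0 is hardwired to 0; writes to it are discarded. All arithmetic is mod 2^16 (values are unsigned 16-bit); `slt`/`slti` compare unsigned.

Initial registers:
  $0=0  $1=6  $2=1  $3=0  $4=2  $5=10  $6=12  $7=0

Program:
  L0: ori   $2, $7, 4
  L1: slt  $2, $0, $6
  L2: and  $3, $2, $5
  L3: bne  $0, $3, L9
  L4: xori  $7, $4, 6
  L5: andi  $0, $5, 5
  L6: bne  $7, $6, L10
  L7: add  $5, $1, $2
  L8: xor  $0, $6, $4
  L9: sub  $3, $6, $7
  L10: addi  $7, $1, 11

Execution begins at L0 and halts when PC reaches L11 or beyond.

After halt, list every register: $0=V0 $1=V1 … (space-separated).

PC=0  ori   $2, $7, 4        | $0=0 $1=6 $2=4 $3=0 $4=2 $5=10 $6=12 $7=0
PC=1  slt  $2, $0, $6        | $0=0 $1=6 $2=1 $3=0 $4=2 $5=10 $6=12 $7=0
PC=2  and  $3, $2, $5        | $0=0 $1=6 $2=1 $3=0 $4=2 $5=10 $6=12 $7=0
PC=3  bne  $0, $3, L9        | $0=0 $1=6 $2=1 $3=0 $4=2 $5=10 $6=12 $7=0  [not taken]
PC=4  xori  $7, $4, 6        | $0=0 $1=6 $2=1 $3=0 $4=2 $5=10 $6=12 $7=4
PC=5  andi  $0, $5, 5        | $0=0 $1=6 $2=1 $3=0 $4=2 $5=10 $6=12 $7=4
PC=6  bne  $7, $6, L10       | $0=0 $1=6 $2=1 $3=0 $4=2 $5=10 $6=12 $7=4  [TAKEN]
PC=7  add  $5, $1, $2        | $0=0 $1=6 $2=1 $3=0 $4=2 $5=7 $6=12 $7=4
PC=10 addi  $7, $1, 11       | $0=0 $1=6 $2=1 $3=0 $4=2 $5=7 $6=12 $7=17

$0=0 $1=6 $2=1 $3=0 $4=2 $5=7 $6=12 $7=17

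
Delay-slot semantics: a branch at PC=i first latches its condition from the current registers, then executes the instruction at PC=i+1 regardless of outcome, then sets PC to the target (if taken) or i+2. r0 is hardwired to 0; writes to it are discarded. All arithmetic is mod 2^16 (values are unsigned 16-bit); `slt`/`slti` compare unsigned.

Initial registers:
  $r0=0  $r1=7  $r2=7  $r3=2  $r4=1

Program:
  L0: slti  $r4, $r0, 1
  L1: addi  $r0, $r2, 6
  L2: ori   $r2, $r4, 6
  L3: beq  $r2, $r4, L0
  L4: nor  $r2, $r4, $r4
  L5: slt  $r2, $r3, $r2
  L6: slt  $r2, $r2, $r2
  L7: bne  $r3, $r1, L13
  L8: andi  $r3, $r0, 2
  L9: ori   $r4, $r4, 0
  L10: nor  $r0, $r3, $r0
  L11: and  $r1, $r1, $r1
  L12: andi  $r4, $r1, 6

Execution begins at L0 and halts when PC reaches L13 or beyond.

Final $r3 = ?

[0] slti  $r4, $r0, 1  →  {$r0:0, $r1:7, $r2:7, $r3:2, $r4:1}
[1] addi  $r0, $r2, 6  →  {$r0:0, $r1:7, $r2:7, $r3:2, $r4:1}
[2] ori   $r2, $r4, 6  →  {$r0:0, $r1:7, $r2:7, $r3:2, $r4:1}
[3] beq  $r2, $r4, L0  →  {$r0:0, $r1:7, $r2:7, $r3:2, $r4:1}  ⟨branch fallthrough⟩
[4] nor  $r2, $r4, $r4  →  {$r0:0, $r1:7, $r2:65534, $r3:2, $r4:1}
[5] slt  $r2, $r3, $r2  →  {$r0:0, $r1:7, $r2:1, $r3:2, $r4:1}
[6] slt  $r2, $r2, $r2  →  {$r0:0, $r1:7, $r2:0, $r3:2, $r4:1}
[7] bne  $r3, $r1, L13  →  {$r0:0, $r1:7, $r2:0, $r3:2, $r4:1}  ⟨branch taken⟩
[8] andi  $r3, $r0, 2  →  {$r0:0, $r1:7, $r2:0, $r3:0, $r4:1}

0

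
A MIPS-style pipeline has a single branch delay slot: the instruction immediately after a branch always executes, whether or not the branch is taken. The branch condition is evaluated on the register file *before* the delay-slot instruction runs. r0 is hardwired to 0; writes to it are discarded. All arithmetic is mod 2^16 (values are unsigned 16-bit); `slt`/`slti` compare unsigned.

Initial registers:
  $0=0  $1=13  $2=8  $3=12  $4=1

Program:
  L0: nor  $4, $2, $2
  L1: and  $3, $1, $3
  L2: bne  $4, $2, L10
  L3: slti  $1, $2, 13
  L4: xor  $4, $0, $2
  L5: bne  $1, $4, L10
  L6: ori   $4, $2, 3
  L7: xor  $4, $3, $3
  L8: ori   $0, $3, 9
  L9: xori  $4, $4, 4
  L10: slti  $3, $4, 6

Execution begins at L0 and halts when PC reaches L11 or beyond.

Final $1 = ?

1

[0] nor  $4, $2, $2  →  {$0:0, $1:13, $2:8, $3:12, $4:65527}
[1] and  $3, $1, $3  →  {$0:0, $1:13, $2:8, $3:12, $4:65527}
[2] bne  $4, $2, L10  →  {$0:0, $1:13, $2:8, $3:12, $4:65527}  ⟨branch taken⟩
[3] slti  $1, $2, 13  →  {$0:0, $1:1, $2:8, $3:12, $4:65527}
[10] slti  $3, $4, 6  →  {$0:0, $1:1, $2:8, $3:0, $4:65527}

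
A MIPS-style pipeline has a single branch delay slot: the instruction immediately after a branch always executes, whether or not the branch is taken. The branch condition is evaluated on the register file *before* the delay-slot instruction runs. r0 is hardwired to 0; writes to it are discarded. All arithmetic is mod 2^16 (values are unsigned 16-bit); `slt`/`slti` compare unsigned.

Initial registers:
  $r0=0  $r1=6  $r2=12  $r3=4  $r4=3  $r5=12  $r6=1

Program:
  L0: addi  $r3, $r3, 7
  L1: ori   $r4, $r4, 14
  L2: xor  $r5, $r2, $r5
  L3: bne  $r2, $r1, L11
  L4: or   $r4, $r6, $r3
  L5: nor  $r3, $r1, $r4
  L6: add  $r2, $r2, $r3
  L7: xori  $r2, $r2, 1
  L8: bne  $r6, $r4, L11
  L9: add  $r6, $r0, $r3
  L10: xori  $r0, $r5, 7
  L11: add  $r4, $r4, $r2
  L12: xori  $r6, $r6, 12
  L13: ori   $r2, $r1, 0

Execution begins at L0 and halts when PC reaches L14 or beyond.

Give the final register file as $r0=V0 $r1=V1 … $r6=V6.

$r0=0 $r1=6 $r2=6 $r3=11 $r4=23 $r5=0 $r6=13

PC=0  addi  $r3, $r3, 7      | $r0=0 $r1=6 $r2=12 $r3=11 $r4=3 $r5=12 $r6=1
PC=1  ori   $r4, $r4, 14     | $r0=0 $r1=6 $r2=12 $r3=11 $r4=15 $r5=12 $r6=1
PC=2  xor  $r5, $r2, $r5     | $r0=0 $r1=6 $r2=12 $r3=11 $r4=15 $r5=0 $r6=1
PC=3  bne  $r2, $r1, L11     | $r0=0 $r1=6 $r2=12 $r3=11 $r4=15 $r5=0 $r6=1  [TAKEN]
PC=4  or   $r4, $r6, $r3     | $r0=0 $r1=6 $r2=12 $r3=11 $r4=11 $r5=0 $r6=1
PC=11 add  $r4, $r4, $r2     | $r0=0 $r1=6 $r2=12 $r3=11 $r4=23 $r5=0 $r6=1
PC=12 xori  $r6, $r6, 12     | $r0=0 $r1=6 $r2=12 $r3=11 $r4=23 $r5=0 $r6=13
PC=13 ori   $r2, $r1, 0      | $r0=0 $r1=6 $r2=6 $r3=11 $r4=23 $r5=0 $r6=13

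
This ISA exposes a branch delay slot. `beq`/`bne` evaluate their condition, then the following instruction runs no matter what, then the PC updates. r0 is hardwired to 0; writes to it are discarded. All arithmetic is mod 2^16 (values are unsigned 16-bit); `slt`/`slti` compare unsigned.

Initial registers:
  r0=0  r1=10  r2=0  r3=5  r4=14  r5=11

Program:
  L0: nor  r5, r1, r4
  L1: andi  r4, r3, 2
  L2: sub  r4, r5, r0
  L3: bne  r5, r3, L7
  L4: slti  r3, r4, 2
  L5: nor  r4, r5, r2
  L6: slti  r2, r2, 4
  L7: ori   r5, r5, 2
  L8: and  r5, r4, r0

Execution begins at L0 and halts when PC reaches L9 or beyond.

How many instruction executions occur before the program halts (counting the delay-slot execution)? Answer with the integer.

[0] nor  r5, r1, r4  →  {r0:0, r1:10, r2:0, r3:5, r4:14, r5:65521}
[1] andi  r4, r3, 2  →  {r0:0, r1:10, r2:0, r3:5, r4:0, r5:65521}
[2] sub  r4, r5, r0  →  {r0:0, r1:10, r2:0, r3:5, r4:65521, r5:65521}
[3] bne  r5, r3, L7  →  {r0:0, r1:10, r2:0, r3:5, r4:65521, r5:65521}  ⟨branch taken⟩
[4] slti  r3, r4, 2  →  {r0:0, r1:10, r2:0, r3:0, r4:65521, r5:65521}
[7] ori   r5, r5, 2  →  {r0:0, r1:10, r2:0, r3:0, r4:65521, r5:65523}
[8] and  r5, r4, r0  →  {r0:0, r1:10, r2:0, r3:0, r4:65521, r5:0}

7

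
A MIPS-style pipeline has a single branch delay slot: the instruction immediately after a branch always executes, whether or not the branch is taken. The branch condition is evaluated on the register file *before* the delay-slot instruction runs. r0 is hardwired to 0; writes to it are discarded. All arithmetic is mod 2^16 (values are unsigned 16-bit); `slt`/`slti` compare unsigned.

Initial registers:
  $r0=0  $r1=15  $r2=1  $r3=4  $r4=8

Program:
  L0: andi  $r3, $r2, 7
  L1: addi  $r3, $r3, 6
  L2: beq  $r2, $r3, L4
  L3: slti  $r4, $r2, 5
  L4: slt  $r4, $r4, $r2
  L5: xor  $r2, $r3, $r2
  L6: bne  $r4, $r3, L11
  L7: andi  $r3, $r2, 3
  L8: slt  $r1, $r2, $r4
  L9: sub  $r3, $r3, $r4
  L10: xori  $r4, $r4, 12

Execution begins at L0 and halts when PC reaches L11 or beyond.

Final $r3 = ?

  step pc=0: andi  $r3, $r2, 7  regs=(0,15,1,1,8)
  step pc=1: addi  $r3, $r3, 6  regs=(0,15,1,7,8)
  step pc=2: beq  $r2, $r3, L4  cond=F  regs=(0,15,1,7,8)
  step pc=3: slti  $r4, $r2, 5  regs=(0,15,1,7,1)
  step pc=4: slt  $r4, $r4, $r2  regs=(0,15,1,7,0)
  step pc=5: xor  $r2, $r3, $r2  regs=(0,15,6,7,0)
  step pc=6: bne  $r4, $r3, L11  cond=T  regs=(0,15,6,7,0)
  step pc=7: andi  $r3, $r2, 3  regs=(0,15,6,2,0)

2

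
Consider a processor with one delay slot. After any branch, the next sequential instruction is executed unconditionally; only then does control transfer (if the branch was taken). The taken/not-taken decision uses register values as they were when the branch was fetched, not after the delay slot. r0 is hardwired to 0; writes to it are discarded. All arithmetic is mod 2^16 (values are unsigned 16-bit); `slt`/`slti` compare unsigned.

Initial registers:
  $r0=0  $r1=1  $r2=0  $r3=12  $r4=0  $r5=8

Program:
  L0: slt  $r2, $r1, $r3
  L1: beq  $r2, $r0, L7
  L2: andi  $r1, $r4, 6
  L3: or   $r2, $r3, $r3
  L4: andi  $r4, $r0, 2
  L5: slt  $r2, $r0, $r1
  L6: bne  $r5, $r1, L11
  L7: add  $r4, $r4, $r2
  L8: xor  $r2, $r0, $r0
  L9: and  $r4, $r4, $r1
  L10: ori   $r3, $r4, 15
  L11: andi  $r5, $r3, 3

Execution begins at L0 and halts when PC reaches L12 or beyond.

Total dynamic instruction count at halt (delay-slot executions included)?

9

  step pc=0: slt  $r2, $r1, $r3  regs=(0,1,1,12,0,8)
  step pc=1: beq  $r2, $r0, L7  cond=F  regs=(0,1,1,12,0,8)
  step pc=2: andi  $r1, $r4, 6  regs=(0,0,1,12,0,8)
  step pc=3: or   $r2, $r3, $r3  regs=(0,0,12,12,0,8)
  step pc=4: andi  $r4, $r0, 2  regs=(0,0,12,12,0,8)
  step pc=5: slt  $r2, $r0, $r1  regs=(0,0,0,12,0,8)
  step pc=6: bne  $r5, $r1, L11  cond=T  regs=(0,0,0,12,0,8)
  step pc=7: add  $r4, $r4, $r2  regs=(0,0,0,12,0,8)
  step pc=11: andi  $r5, $r3, 3  regs=(0,0,0,12,0,0)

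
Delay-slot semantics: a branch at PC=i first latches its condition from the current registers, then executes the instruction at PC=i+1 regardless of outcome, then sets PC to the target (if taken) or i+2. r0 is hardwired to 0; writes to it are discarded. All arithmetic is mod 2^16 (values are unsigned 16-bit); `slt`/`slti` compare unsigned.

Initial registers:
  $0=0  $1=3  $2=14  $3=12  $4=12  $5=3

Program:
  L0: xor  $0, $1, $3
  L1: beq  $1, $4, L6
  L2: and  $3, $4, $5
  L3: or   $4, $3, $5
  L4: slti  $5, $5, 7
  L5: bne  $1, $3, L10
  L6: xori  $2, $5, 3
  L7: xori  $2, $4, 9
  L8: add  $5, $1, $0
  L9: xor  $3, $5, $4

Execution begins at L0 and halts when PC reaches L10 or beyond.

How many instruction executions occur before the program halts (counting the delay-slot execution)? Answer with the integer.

[0] xor  $0, $1, $3  →  {$0:0, $1:3, $2:14, $3:12, $4:12, $5:3}
[1] beq  $1, $4, L6  →  {$0:0, $1:3, $2:14, $3:12, $4:12, $5:3}  ⟨branch fallthrough⟩
[2] and  $3, $4, $5  →  {$0:0, $1:3, $2:14, $3:0, $4:12, $5:3}
[3] or   $4, $3, $5  →  {$0:0, $1:3, $2:14, $3:0, $4:3, $5:3}
[4] slti  $5, $5, 7  →  {$0:0, $1:3, $2:14, $3:0, $4:3, $5:1}
[5] bne  $1, $3, L10  →  {$0:0, $1:3, $2:14, $3:0, $4:3, $5:1}  ⟨branch taken⟩
[6] xori  $2, $5, 3  →  {$0:0, $1:3, $2:2, $3:0, $4:3, $5:1}

7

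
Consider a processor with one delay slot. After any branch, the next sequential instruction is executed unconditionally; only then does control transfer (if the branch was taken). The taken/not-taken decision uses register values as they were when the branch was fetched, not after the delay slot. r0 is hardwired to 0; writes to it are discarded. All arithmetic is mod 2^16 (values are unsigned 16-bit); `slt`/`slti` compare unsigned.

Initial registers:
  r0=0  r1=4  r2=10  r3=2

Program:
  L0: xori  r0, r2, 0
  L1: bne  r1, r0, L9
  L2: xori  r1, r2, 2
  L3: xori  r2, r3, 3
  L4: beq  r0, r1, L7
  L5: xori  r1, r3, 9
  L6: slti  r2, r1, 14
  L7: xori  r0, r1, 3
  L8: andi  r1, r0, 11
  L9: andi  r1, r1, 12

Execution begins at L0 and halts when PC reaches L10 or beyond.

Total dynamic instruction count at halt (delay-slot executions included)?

PC=0  xori  r0, r2, 0        | r0=0 r1=4 r2=10 r3=2
PC=1  bne  r1, r0, L9        | r0=0 r1=4 r2=10 r3=2  [TAKEN]
PC=2  xori  r1, r2, 2        | r0=0 r1=8 r2=10 r3=2
PC=9  andi  r1, r1, 12       | r0=0 r1=8 r2=10 r3=2

4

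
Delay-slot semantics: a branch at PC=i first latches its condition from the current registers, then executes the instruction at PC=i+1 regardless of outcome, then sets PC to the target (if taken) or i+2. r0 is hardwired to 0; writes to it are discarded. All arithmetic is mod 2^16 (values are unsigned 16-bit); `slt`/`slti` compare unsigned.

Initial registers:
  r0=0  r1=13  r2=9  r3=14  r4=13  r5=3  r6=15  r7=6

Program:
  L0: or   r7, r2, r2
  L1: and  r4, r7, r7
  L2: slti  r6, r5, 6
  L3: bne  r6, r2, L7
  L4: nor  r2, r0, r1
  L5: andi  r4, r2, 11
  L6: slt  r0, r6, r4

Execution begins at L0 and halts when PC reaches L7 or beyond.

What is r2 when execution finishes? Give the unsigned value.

65522

[0] or   r7, r2, r2  →  {r0:0, r1:13, r2:9, r3:14, r4:13, r5:3, r6:15, r7:9}
[1] and  r4, r7, r7  →  {r0:0, r1:13, r2:9, r3:14, r4:9, r5:3, r6:15, r7:9}
[2] slti  r6, r5, 6  →  {r0:0, r1:13, r2:9, r3:14, r4:9, r5:3, r6:1, r7:9}
[3] bne  r6, r2, L7  →  {r0:0, r1:13, r2:9, r3:14, r4:9, r5:3, r6:1, r7:9}  ⟨branch taken⟩
[4] nor  r2, r0, r1  →  {r0:0, r1:13, r2:65522, r3:14, r4:9, r5:3, r6:1, r7:9}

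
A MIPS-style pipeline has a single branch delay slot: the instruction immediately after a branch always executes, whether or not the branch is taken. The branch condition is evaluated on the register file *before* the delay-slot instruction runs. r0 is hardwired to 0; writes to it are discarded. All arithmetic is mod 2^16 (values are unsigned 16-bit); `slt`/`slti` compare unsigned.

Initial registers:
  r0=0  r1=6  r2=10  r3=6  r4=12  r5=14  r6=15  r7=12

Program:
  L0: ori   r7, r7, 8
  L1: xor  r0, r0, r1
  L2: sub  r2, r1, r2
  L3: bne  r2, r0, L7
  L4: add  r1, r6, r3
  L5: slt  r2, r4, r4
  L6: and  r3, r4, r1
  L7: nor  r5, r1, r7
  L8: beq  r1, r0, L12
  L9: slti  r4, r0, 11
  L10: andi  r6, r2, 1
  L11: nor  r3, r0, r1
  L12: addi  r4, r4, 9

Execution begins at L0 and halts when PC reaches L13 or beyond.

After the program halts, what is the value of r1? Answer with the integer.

21

  step pc=0: ori   r7, r7, 8  regs=(0,6,10,6,12,14,15,12)
  step pc=1: xor  r0, r0, r1  regs=(0,6,10,6,12,14,15,12)
  step pc=2: sub  r2, r1, r2  regs=(0,6,65532,6,12,14,15,12)
  step pc=3: bne  r2, r0, L7  cond=T  regs=(0,6,65532,6,12,14,15,12)
  step pc=4: add  r1, r6, r3  regs=(0,21,65532,6,12,14,15,12)
  step pc=7: nor  r5, r1, r7  regs=(0,21,65532,6,12,65506,15,12)
  step pc=8: beq  r1, r0, L12  cond=F  regs=(0,21,65532,6,12,65506,15,12)
  step pc=9: slti  r4, r0, 11  regs=(0,21,65532,6,1,65506,15,12)
  step pc=10: andi  r6, r2, 1  regs=(0,21,65532,6,1,65506,0,12)
  step pc=11: nor  r3, r0, r1  regs=(0,21,65532,65514,1,65506,0,12)
  step pc=12: addi  r4, r4, 9  regs=(0,21,65532,65514,10,65506,0,12)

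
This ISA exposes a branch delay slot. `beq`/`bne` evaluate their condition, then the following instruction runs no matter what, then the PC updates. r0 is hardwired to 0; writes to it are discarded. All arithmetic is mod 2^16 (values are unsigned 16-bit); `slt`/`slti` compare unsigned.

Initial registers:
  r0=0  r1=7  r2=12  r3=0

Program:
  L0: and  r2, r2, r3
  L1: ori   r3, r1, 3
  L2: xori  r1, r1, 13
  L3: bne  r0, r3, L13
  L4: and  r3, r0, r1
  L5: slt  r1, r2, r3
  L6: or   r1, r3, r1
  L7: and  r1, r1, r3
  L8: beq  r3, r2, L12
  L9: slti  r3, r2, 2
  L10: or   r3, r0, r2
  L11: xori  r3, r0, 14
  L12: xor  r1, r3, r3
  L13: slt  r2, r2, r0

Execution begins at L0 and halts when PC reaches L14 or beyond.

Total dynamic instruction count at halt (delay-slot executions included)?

[0] and  r2, r2, r3  →  {r0:0, r1:7, r2:0, r3:0}
[1] ori   r3, r1, 3  →  {r0:0, r1:7, r2:0, r3:7}
[2] xori  r1, r1, 13  →  {r0:0, r1:10, r2:0, r3:7}
[3] bne  r0, r3, L13  →  {r0:0, r1:10, r2:0, r3:7}  ⟨branch taken⟩
[4] and  r3, r0, r1  →  {r0:0, r1:10, r2:0, r3:0}
[13] slt  r2, r2, r0  →  {r0:0, r1:10, r2:0, r3:0}

6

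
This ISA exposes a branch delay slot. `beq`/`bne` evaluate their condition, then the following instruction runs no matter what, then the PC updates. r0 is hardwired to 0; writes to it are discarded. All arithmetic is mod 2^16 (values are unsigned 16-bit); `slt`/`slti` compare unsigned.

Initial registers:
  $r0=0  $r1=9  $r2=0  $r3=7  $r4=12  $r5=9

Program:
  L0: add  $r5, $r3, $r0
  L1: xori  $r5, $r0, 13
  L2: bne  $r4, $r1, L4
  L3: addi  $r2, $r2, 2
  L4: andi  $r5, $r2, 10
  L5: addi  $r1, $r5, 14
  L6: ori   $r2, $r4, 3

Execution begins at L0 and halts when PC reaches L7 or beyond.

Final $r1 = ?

16

#0 add  $r5, $r3, $r0 ; 0/9/0/7/12/7
#1 xori  $r5, $r0, 13 ; 0/9/0/7/12/13
#2 bne  $r4, $r1, L4 ; 0/9/0/7/12/13 ; →target
#3 addi  $r2, $r2, 2 ; 0/9/2/7/12/13
#4 andi  $r5, $r2, 10 ; 0/9/2/7/12/2
#5 addi  $r1, $r5, 14 ; 0/16/2/7/12/2
#6 ori   $r2, $r4, 3 ; 0/16/15/7/12/2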